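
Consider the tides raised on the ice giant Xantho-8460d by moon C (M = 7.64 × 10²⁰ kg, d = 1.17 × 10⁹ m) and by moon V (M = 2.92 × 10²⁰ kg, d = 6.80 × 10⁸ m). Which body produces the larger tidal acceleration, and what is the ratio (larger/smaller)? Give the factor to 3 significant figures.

Moon V, by a factor of ≈ 1.95

Compare M/d³ for the two perturbers:
Moon C: (7.64 × 10²⁰) / (1.17 × 10⁹)³ = 4.770 × 10⁻⁷
Moon V: (2.92 × 10²⁰) / (6.80 × 10⁸)³ = 9.287 × 10⁻⁷
Ratio (larger/smaller) = 1.95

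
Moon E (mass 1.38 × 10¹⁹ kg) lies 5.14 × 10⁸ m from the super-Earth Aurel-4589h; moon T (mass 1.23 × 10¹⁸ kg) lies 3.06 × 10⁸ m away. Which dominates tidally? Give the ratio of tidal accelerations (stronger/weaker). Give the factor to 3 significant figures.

Moon E, by a factor of ≈ 2.37

Compare M/d³ for the two perturbers:
Moon E: (1.38 × 10¹⁹) / (5.14 × 10⁸)³ = 1.016 × 10⁻⁷
Moon T: (1.23 × 10¹⁸) / (3.06 × 10⁸)³ = 4.293 × 10⁻⁸
Ratio (larger/smaller) = 2.37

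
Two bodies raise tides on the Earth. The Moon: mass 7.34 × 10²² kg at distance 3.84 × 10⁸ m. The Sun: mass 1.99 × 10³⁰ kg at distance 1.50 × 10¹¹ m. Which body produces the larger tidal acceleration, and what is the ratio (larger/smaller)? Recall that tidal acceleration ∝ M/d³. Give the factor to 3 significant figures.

The Moon, by a factor of ≈ 2.20

The tide-raising term goes as M/d³ (the gradient of a 1/d² field).
The Moon: (7.34 × 10²²) / (3.84 × 10⁸)³ = 1.296 × 10⁻³
The Sun: (1.99 × 10³⁰) / (1.50 × 10¹¹)³ = 5.896 × 10⁻⁴
Ratio (larger/smaller) = 2.20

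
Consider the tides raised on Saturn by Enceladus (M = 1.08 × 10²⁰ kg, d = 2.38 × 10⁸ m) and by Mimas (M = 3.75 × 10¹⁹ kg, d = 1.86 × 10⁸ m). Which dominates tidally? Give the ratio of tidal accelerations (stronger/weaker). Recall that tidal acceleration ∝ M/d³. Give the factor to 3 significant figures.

Tidal acceleration ∝ M/d³, so compare M/d³ for each.
Enceladus: (1.08 × 10²⁰) / (2.38 × 10⁸)³ = 8.011 × 10⁻⁶
Mimas: (3.75 × 10¹⁹) / (1.86 × 10⁸)³ = 5.828 × 10⁻⁶
Ratio (larger/smaller) = 1.37

Enceladus, by a factor of ≈ 1.37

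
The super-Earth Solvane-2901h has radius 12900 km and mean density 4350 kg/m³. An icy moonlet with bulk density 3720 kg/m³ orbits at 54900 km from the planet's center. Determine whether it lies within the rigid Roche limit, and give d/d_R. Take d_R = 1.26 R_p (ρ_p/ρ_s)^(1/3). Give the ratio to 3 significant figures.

d_R = 1.26 × (12900 km) × (4350/3720)^(1/3) = 17120 km
d/d_R = (54900) / (17120) = 3.21
Since d/d_R > 1, the body is outside the Roche limit.

outside; d/d_R ≈ 3.21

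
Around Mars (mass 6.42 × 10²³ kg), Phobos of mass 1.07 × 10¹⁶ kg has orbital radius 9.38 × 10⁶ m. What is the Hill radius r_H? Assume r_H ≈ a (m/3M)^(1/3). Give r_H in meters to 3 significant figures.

1.66 × 10⁴ m

r_H ≈ a (m/3M)^(1/3)
    = (9.38 × 10⁶) × (1.07 × 10¹⁶ / (3 × 6.42 × 10²³))^(1/3)
    = 1.66 × 10⁴ m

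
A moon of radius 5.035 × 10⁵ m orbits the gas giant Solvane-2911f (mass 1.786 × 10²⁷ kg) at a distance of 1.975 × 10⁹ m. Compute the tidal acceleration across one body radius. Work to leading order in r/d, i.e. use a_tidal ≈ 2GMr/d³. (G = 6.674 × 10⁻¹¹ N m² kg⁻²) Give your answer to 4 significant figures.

Δg = 2GMr/d³
   = 2 × (6.674 × 10⁻¹¹) × (1.786 × 10²⁷) × (5.035 × 10⁵) / (1.975 × 10⁹)³
   = 1.558 × 10⁻⁵ m/s²

1.558 × 10⁻⁵ m/s²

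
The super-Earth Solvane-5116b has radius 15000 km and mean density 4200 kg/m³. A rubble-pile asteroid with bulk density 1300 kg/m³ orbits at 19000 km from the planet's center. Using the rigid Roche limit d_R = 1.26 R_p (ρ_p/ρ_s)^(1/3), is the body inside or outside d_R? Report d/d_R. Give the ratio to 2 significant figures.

d_R = 1.26 × (15000 km) × (4200/1300)^(1/3) = 27940 km
d/d_R = (19000) / (27940) = 0.68
Since d/d_R < 1, the body is inside the Roche limit.

inside; d/d_R ≈ 0.68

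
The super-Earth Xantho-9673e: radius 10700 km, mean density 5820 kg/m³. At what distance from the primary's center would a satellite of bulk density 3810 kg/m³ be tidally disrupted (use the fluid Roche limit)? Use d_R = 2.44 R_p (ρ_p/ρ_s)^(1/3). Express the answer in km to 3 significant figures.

30100 km

d_R = 2.44 × 10700 km × (5820/3810)^(1/3)
    = 30100 km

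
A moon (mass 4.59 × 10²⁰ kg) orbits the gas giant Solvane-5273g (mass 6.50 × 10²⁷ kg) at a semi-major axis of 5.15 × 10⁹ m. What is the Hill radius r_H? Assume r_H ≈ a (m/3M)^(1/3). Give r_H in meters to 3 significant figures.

1.48 × 10⁷ m

r_H ≈ a (m/3M)^(1/3)
    = (5.15 × 10⁹) × (4.59 × 10²⁰ / (3 × 6.50 × 10²⁷))^(1/3)
    = 1.48 × 10⁷ m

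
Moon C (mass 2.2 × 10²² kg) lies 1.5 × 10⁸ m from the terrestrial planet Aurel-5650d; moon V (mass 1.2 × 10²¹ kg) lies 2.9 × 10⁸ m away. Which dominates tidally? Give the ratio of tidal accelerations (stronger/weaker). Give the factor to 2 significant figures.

Tidal stretch scales as M/d³; compute that for each body.
Moon C: (2.2 × 10²²) / (1.5 × 10⁸)³ = 6.519 × 10⁻³
Moon V: (1.2 × 10²¹) / (2.9 × 10⁸)³ = 4.920 × 10⁻⁵
Ratio (larger/smaller) = 130

Moon C, by a factor of ≈ 130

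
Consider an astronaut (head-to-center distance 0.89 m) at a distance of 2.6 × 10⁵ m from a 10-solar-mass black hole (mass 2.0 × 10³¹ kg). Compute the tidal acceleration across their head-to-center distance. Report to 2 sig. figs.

1.4 × 10⁵ m/s²

Since r ≪ d, expand the inverse-square field across one radius to get the leading 2GMr/d³ term.
Δa = 2GMr/d³
   = 2 × (6.674 × 10⁻¹¹) × (2.0 × 10³¹) × (0.89) / (2.6 × 10⁵)³
   = 1.4 × 10⁵ m/s²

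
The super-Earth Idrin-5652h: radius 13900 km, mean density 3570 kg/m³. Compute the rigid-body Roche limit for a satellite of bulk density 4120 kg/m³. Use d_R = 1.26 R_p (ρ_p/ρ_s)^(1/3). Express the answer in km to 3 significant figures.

d_R = 1.26 × 13900 km × (3570/4120)^(1/3)
    = 16700 km

16700 km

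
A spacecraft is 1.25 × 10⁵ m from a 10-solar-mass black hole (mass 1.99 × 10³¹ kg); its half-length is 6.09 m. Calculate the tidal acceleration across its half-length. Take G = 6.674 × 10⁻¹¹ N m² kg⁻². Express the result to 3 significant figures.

8.28 × 10⁶ m/s²

a_tidal = 2GMr/d³
        = 2 × (6.674 × 10⁻¹¹) × (1.99 × 10³¹) × (6.09) / (1.25 × 10⁵)³
        = 8.28 × 10⁶ m/s²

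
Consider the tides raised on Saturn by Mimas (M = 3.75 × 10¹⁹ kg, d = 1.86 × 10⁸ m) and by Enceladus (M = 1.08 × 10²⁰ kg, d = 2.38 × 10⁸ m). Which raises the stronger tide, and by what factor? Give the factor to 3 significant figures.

Enceladus, by a factor of ≈ 1.37

Tidal acceleration ∝ M/d³, so compare M/d³ for each.
Mimas: (3.75 × 10¹⁹) / (1.86 × 10⁸)³ = 5.828 × 10⁻⁶
Enceladus: (1.08 × 10²⁰) / (2.38 × 10⁸)³ = 8.011 × 10⁻⁶
Ratio (larger/smaller) = 1.37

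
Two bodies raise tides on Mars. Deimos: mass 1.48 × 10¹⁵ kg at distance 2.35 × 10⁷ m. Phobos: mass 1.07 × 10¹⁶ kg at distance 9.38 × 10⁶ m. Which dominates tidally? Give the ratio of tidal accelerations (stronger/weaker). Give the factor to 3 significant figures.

The tide-raising term goes as M/d³ (the gradient of a 1/d² field).
Deimos: (1.48 × 10¹⁵) / (2.35 × 10⁷)³ = 1.140 × 10⁻⁷
Phobos: (1.07 × 10¹⁶) / (9.38 × 10⁶)³ = 1.297 × 10⁻⁵
Ratio (larger/smaller) = 114

Phobos, by a factor of ≈ 114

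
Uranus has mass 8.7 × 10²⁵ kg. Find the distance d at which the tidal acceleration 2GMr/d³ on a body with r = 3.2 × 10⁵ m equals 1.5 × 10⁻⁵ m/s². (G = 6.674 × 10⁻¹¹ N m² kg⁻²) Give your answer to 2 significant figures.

6.3 × 10⁸ m

2GMr/d³ = a_tidal  ⇒  d = (2GMr / a_tidal)^(1/3)
d = (2 × 6.674×10⁻¹¹ × (8.7 × 10²⁵) × (3.2 × 10⁵) / (1.5 × 10⁻⁵))^(1/3)
  = 6.3 × 10⁸ m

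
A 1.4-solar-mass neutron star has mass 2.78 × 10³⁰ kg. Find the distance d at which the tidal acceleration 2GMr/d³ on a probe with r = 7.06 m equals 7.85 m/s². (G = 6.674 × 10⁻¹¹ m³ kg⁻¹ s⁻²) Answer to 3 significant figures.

2GMr/d³ = a_tidal  ⇒  d = (2GMr / a_tidal)^(1/3)
d = (2 × 6.674×10⁻¹¹ × (2.78 × 10³⁰) × (7.06) / (7.85))^(1/3)
  = 6.94 × 10⁶ m

6.94 × 10⁶ m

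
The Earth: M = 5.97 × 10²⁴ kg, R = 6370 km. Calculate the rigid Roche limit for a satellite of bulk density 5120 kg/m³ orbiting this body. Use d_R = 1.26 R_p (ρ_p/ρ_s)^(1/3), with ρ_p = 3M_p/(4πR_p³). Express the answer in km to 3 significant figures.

ρ_p = 3M_p/(4πR_p³) = 3 × (5.97 × 10²⁴) / (4π × (6.37 × 10⁶ m)³) = 5510 kg/m³
d_R = 1.26 × 6370 km × (5510/5120)^(1/3)
    = 8230 km

8230 km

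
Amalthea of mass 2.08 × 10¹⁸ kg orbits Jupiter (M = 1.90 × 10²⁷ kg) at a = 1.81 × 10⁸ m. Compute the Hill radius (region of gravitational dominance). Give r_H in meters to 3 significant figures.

r_H ≈ a (m/3M)^(1/3)
    = (1.81 × 10⁸) × (2.08 × 10¹⁸ / (3 × 1.90 × 10²⁷))^(1/3)
    = 1.29 × 10⁵ m

1.29 × 10⁵ m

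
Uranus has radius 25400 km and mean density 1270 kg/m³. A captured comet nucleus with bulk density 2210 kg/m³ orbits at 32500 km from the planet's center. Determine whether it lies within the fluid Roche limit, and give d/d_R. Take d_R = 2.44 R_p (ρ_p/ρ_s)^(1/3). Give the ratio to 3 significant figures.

inside; d/d_R ≈ 0.631

d_R = 2.44 × (25400 km) × (1270/2210)^(1/3) = 51530 km
d/d_R = (32500) / (51530) = 0.631
Since d/d_R < 1, the body is inside the Roche limit.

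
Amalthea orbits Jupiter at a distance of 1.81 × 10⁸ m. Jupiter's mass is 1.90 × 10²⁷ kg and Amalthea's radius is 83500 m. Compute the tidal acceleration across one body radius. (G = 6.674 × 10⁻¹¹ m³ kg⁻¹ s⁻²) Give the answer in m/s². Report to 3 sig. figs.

Δg = 2GMr/d³
   = 2 × (6.674 × 10⁻¹¹) × (1.90 × 10²⁷) × (83500) / (1.81 × 10⁸)³
   = 3.57 × 10⁻³ m/s²

3.57 × 10⁻³ m/s²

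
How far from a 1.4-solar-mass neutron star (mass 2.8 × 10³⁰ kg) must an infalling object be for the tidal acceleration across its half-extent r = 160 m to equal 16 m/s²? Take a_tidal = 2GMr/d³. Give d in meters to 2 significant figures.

2GMr/d³ = a_tidal  ⇒  d = (2GMr / a_tidal)^(1/3)
d = (2 × 6.674×10⁻¹¹ × (2.8 × 10³⁰) × (160) / (16))^(1/3)
  = 1.6 × 10⁷ m

1.6 × 10⁷ m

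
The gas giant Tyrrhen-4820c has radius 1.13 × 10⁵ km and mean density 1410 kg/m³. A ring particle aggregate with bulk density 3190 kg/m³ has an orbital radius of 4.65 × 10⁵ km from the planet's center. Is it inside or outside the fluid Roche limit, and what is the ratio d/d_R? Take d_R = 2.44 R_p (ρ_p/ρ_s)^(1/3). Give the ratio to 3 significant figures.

outside; d/d_R ≈ 2.21

d_R = 2.44 × (1.13 × 10⁵ km) × (1410/3190)^(1/3) = 2.100 × 10⁵ km
d/d_R = (4.65 × 10⁵) / (2.100 × 10⁵) = 2.21
Since d/d_R > 1, the body is outside the Roche limit.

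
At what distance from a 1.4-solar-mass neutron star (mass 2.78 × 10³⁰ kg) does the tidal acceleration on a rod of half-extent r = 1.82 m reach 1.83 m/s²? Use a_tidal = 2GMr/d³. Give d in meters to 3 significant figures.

7.17 × 10⁶ m

2GMr/d³ = a_tidal  ⇒  d = (2GMr / a_tidal)^(1/3)
d = (2 × 6.674×10⁻¹¹ × (2.78 × 10³⁰) × (1.82) / (1.83))^(1/3)
  = 7.17 × 10⁶ m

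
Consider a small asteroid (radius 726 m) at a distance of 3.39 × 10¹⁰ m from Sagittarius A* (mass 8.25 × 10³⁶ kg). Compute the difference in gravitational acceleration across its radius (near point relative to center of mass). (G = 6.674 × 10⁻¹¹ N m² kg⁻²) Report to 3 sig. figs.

2.05 × 10⁻² m/s²

Δa = 2GMr/d³
   = 2 × (6.674 × 10⁻¹¹) × (8.25 × 10³⁶) × (726) / (3.39 × 10¹⁰)³
   = 2.05 × 10⁻² m/s²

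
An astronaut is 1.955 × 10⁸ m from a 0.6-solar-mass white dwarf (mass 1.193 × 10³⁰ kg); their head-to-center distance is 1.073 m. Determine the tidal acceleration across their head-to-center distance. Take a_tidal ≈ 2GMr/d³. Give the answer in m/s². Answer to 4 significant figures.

2.287 × 10⁻⁵ m/s²

Since r ≪ d, expand the inverse-square field across one radius to get the leading 2GMr/d³ term.
a_tidal = 2GMr/d³
        = 2 × (6.674 × 10⁻¹¹) × (1.193 × 10³⁰) × (1.073) / (1.955 × 10⁸)³
        = 2.287 × 10⁻⁵ m/s²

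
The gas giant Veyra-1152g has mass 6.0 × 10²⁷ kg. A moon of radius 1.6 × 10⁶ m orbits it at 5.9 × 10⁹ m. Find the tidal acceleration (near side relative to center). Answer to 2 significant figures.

6.2 × 10⁻⁶ m/s²

Δg = 2GMr/d³
   = 2 × (6.674 × 10⁻¹¹) × (6.0 × 10²⁷) × (1.6 × 10⁶) / (5.9 × 10⁹)³
   = 6.2 × 10⁻⁶ m/s²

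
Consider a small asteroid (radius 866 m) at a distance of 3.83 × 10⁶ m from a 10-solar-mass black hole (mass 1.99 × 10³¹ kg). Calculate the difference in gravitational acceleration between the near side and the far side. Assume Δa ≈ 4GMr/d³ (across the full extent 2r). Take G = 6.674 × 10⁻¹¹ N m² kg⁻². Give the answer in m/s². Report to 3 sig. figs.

Δg = 4GMr/d³
   = 4 × (6.674 × 10⁻¹¹) × (1.99 × 10³¹) × (866) / (3.83 × 10⁶)³
   = 8.19 × 10⁴ m/s²

8.19 × 10⁴ m/s²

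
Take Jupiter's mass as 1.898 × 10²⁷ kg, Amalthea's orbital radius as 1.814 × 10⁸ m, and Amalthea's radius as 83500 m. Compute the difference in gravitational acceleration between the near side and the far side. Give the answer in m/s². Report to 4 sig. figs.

The field gradient is 2GM/d³; across the full diameter 2r the difference is 4GMr/d³.
Δg = 4GMr/d³
   = 4 × (6.674 × 10⁻¹¹) × (1.898 × 10²⁷) × (83500) / (1.814 × 10⁸)³
   = 7.088 × 10⁻³ m/s²

7.088 × 10⁻³ m/s²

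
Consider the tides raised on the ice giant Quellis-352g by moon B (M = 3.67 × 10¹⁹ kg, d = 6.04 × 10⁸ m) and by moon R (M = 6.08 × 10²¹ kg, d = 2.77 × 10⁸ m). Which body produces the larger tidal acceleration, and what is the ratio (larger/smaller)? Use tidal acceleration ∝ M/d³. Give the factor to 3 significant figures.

Moon R, by a factor of ≈ 1720

Tidal stretch scales as M/d³; compute that for each body.
Moon B: (3.67 × 10¹⁹) / (6.04 × 10⁸)³ = 1.666 × 10⁻⁷
Moon R: (6.08 × 10²¹) / (2.77 × 10⁸)³ = 2.861 × 10⁻⁴
Ratio (larger/smaller) = 1720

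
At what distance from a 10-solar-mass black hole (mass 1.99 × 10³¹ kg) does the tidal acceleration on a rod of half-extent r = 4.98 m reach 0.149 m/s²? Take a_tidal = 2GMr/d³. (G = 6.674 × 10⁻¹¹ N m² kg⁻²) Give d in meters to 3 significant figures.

2GMr/d³ = a_tidal  ⇒  d = (2GMr / a_tidal)^(1/3)
d = (2 × 6.674×10⁻¹¹ × (1.99 × 10³¹) × (4.98) / (0.149))^(1/3)
  = 4.46 × 10⁷ m

4.46 × 10⁷ m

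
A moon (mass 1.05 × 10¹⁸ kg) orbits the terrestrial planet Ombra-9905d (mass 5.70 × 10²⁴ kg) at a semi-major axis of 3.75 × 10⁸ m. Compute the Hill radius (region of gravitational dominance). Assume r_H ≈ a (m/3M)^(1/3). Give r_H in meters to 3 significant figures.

1.48 × 10⁶ m

r_H ≈ a (m/3M)^(1/3)
    = (3.75 × 10⁸) × (1.05 × 10¹⁸ / (3 × 5.70 × 10²⁴))^(1/3)
    = 1.48 × 10⁶ m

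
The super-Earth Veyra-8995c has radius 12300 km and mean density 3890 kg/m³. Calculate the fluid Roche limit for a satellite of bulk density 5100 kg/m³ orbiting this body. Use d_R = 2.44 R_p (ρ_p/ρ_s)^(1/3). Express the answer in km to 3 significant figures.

27400 km

d_R = 2.44 × 12300 km × (3890/5100)^(1/3)
    = 27400 km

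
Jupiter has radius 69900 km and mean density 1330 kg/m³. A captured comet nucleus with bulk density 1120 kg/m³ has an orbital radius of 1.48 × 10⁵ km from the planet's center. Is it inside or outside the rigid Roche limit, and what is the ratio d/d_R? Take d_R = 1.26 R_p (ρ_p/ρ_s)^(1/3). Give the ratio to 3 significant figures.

outside; d/d_R ≈ 1.59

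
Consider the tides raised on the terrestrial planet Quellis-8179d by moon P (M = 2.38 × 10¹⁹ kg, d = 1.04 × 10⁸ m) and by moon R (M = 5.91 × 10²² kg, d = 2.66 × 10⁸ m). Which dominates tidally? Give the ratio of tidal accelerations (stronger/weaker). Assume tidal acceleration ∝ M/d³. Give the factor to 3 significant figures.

Compare M/d³ for the two perturbers:
Moon P: (2.38 × 10¹⁹) / (1.04 × 10⁸)³ = 2.116 × 10⁻⁵
Moon R: (5.91 × 10²²) / (2.66 × 10⁸)³ = 3.140 × 10⁻³
Ratio (larger/smaller) = 148

Moon R, by a factor of ≈ 148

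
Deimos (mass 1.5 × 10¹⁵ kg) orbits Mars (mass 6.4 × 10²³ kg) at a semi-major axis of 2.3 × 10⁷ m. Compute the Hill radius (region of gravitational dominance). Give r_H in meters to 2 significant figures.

2.1 × 10⁴ m

r_H ≈ a (m/3M)^(1/3)
    = (2.3 × 10⁷) × (1.5 × 10¹⁵ / (3 × 6.4 × 10²³))^(1/3)
    = 2.1 × 10⁴ m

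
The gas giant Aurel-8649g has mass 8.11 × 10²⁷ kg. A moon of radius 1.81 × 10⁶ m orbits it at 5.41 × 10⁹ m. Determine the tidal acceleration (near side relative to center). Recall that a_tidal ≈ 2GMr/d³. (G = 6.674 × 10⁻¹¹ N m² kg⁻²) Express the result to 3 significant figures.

1.24 × 10⁻⁵ m/s²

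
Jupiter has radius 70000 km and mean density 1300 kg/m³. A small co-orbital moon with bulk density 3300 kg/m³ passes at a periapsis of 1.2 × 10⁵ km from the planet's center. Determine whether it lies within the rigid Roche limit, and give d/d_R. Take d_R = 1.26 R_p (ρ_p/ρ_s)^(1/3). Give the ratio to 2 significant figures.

d_R = 1.26 × (70000 km) × (1300/3300)^(1/3) = 64660 km
d/d_R = (1.2 × 10⁵) / (64660) = 1.9
Since d/d_R > 1, the body is outside the Roche limit.

outside; d/d_R ≈ 1.9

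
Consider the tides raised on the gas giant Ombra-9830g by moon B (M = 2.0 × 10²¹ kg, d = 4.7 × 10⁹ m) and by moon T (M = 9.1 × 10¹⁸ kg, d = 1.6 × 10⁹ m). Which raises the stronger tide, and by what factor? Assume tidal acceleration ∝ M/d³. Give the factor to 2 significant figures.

Moon B, by a factor of ≈ 8.7

Tidal acceleration ∝ M/d³, so compare M/d³ for each.
Moon B: (2.0 × 10²¹) / (4.7 × 10⁹)³ = 1.926 × 10⁻⁸
Moon T: (9.1 × 10¹⁸) / (1.6 × 10⁹)³ = 2.222 × 10⁻⁹
Ratio (larger/smaller) = 8.7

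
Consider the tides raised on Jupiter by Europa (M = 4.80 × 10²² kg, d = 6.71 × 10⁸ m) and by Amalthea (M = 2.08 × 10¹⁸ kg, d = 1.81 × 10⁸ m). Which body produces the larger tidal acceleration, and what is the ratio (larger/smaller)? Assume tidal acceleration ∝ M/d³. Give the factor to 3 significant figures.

Tidal stretch scales as M/d³; compute that for each body.
Europa: (4.80 × 10²²) / (6.71 × 10⁸)³ = 1.589 × 10⁻⁴
Amalthea: (2.08 × 10¹⁸) / (1.81 × 10⁸)³ = 3.508 × 10⁻⁷
Ratio (larger/smaller) = 453

Europa, by a factor of ≈ 453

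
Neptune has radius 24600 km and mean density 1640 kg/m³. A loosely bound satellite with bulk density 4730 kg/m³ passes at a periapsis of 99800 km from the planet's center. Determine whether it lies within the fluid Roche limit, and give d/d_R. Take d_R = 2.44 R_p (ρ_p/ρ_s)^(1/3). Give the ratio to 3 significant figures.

d_R = 2.44 × (24600 km) × (1640/4730)^(1/3) = 42170 km
d/d_R = (99800) / (42170) = 2.37
Since d/d_R > 1, the body is outside the Roche limit.

outside; d/d_R ≈ 2.37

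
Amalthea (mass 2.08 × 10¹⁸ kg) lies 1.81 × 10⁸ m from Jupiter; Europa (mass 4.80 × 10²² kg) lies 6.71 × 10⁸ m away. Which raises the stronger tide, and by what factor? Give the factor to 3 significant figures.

The tide-raising term goes as M/d³ (the gradient of a 1/d² field).
Amalthea: (2.08 × 10¹⁸) / (1.81 × 10⁸)³ = 3.508 × 10⁻⁷
Europa: (4.80 × 10²²) / (6.71 × 10⁸)³ = 1.589 × 10⁻⁴
Ratio (larger/smaller) = 453

Europa, by a factor of ≈ 453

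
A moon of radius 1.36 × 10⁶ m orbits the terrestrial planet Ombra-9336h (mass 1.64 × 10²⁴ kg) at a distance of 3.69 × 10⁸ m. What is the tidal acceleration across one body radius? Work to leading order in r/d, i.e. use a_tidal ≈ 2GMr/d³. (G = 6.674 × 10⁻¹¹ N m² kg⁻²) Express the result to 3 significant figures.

Δa = 2GMr/d³
   = 2 × (6.674 × 10⁻¹¹) × (1.64 × 10²⁴) × (1.36 × 10⁶) / (3.69 × 10⁸)³
   = 5.93 × 10⁻⁶ m/s²

5.93 × 10⁻⁶ m/s²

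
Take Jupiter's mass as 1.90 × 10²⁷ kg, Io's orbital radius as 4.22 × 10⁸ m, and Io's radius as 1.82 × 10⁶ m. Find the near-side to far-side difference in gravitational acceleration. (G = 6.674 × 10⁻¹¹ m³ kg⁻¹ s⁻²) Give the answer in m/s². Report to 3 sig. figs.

1.23 × 10⁻² m/s²

Δa = 4GMr/d³
   = 4 × (6.674 × 10⁻¹¹) × (1.90 × 10²⁷) × (1.82 × 10⁶) / (4.22 × 10⁸)³
   = 1.23 × 10⁻² m/s²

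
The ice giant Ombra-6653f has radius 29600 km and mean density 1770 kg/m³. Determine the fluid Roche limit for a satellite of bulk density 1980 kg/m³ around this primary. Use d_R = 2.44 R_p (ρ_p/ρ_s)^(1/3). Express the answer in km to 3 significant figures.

d_R = 2.44 × 29600 km × (1770/1980)^(1/3)
    = 69600 km

69600 km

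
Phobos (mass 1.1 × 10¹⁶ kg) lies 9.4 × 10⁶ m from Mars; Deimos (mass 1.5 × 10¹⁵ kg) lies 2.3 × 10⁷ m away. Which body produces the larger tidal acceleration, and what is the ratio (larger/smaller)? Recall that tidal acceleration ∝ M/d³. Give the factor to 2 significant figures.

Compare M/d³ for the two perturbers:
Phobos: (1.1 × 10¹⁶) / (9.4 × 10⁶)³ = 1.324 × 10⁻⁵
Deimos: (1.5 × 10¹⁵) / (2.3 × 10⁷)³ = 1.233 × 10⁻⁷
Ratio (larger/smaller) = 110

Phobos, by a factor of ≈ 110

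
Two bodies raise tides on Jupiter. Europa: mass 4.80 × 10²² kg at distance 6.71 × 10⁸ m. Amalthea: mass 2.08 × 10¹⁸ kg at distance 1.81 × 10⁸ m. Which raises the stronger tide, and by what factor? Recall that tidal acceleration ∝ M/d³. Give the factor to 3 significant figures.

Europa, by a factor of ≈ 453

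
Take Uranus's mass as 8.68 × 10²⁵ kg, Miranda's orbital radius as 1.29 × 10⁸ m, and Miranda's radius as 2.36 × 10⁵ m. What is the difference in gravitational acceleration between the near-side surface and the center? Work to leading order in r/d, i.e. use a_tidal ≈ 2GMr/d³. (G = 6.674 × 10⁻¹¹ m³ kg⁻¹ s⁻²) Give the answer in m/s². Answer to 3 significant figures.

1.27 × 10⁻³ m/s²

Δg = 2GMr/d³
   = 2 × (6.674 × 10⁻¹¹) × (8.68 × 10²⁵) × (2.36 × 10⁵) / (1.29 × 10⁸)³
   = 1.27 × 10⁻³ m/s²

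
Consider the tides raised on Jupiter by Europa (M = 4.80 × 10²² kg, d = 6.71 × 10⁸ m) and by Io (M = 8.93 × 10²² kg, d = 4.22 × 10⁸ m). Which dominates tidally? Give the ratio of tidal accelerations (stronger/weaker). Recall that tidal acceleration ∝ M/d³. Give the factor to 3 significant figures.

Compare M/d³ for the two perturbers:
Europa: (4.80 × 10²²) / (6.71 × 10⁸)³ = 1.589 × 10⁻⁴
Io: (8.93 × 10²²) / (4.22 × 10⁸)³ = 1.188 × 10⁻³
Ratio (larger/smaller) = 7.48

Io, by a factor of ≈ 7.48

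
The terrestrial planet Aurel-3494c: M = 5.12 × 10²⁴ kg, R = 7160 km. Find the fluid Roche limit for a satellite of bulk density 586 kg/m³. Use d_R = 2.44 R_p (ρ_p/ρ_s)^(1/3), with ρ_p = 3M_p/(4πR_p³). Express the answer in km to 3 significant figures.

31200 km

ρ_p = 3M_p/(4πR_p³) = 3 × (5.12 × 10²⁴) / (4π × (7.16 × 10⁶ m)³) = 3330 kg/m³
d_R = 2.44 × 7160 km × (3330/586)^(1/3)
    = 31200 km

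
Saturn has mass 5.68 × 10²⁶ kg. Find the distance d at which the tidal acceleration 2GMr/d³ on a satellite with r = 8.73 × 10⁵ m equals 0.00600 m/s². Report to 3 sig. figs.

2GMr/d³ = a_tidal  ⇒  d = (2GMr / a_tidal)^(1/3)
d = (2 × 6.674×10⁻¹¹ × (5.68 × 10²⁶) × (8.73 × 10⁵) / (0.00600))^(1/3)
  = 2.23 × 10⁸ m

2.23 × 10⁸ m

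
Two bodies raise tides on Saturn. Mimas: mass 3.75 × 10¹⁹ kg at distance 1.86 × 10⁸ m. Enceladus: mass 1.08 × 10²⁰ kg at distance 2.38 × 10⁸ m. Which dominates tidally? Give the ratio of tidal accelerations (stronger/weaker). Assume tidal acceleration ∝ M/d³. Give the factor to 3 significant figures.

Enceladus, by a factor of ≈ 1.37

Tidal acceleration ∝ M/d³, so compare M/d³ for each.
Mimas: (3.75 × 10¹⁹) / (1.86 × 10⁸)³ = 5.828 × 10⁻⁶
Enceladus: (1.08 × 10²⁰) / (2.38 × 10⁸)³ = 8.011 × 10⁻⁶
Ratio (larger/smaller) = 1.37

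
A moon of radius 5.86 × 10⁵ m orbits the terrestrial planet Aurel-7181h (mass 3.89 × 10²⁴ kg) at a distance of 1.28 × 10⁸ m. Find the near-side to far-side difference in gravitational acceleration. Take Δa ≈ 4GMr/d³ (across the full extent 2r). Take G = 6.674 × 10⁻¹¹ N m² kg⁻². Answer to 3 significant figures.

2.90 × 10⁻⁴ m/s²

Near-to-far spans 2r, so the tidal difference is twice the near-to-center value: 4GMr/d³.
Δa = 4GMr/d³
   = 4 × (6.674 × 10⁻¹¹) × (3.89 × 10²⁴) × (5.86 × 10⁵) / (1.28 × 10⁸)³
   = 2.90 × 10⁻⁴ m/s²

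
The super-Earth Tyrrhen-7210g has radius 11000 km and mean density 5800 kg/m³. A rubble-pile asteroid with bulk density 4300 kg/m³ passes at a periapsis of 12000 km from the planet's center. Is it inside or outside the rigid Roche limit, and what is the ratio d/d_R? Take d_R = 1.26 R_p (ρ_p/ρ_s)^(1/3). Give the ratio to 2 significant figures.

inside; d/d_R ≈ 0.78

d_R = 1.26 × (11000 km) × (5800/4300)^(1/3) = 15310 km
d/d_R = (12000) / (15310) = 0.78
Since d/d_R < 1, the body is inside the Roche limit.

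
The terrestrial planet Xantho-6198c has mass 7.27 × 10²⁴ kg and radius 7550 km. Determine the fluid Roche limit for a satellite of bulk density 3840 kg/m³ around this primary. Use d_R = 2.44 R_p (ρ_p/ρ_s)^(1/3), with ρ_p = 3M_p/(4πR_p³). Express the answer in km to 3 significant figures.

18700 km

ρ_p = 3M_p/(4πR_p³) = 3 × (7.27 × 10²⁴) / (4π × (7.55 × 10⁶ m)³) = 4030 kg/m³
d_R = 2.44 × 7550 km × (4030/3840)^(1/3)
    = 18700 km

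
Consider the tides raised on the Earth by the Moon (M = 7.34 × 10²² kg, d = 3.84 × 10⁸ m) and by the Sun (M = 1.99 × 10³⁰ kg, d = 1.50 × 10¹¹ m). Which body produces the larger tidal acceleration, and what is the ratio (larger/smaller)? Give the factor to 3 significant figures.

Tidal stretch scales as M/d³; compute that for each body.
The Moon: (7.34 × 10²²) / (3.84 × 10⁸)³ = 1.296 × 10⁻³
The Sun: (1.99 × 10³⁰) / (1.50 × 10¹¹)³ = 5.896 × 10⁻⁴
Ratio (larger/smaller) = 2.20

The Moon, by a factor of ≈ 2.20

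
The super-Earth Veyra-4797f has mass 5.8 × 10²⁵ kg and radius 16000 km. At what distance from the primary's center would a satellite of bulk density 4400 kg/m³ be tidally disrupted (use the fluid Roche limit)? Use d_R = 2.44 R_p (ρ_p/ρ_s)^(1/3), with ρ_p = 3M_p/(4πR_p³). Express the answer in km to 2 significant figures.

36000 km

ρ_p = 3M_p/(4πR_p³) = 3 × (5.8 × 10²⁵) / (4π × (1.6 × 10⁷ m)³) = 3400 kg/m³
d_R = 2.44 × 16000 km × (3400/4400)^(1/3)
    = 36000 km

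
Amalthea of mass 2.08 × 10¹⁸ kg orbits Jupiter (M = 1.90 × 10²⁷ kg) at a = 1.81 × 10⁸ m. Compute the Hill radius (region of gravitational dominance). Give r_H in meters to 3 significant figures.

r_H ≈ a (m/3M)^(1/3)
    = (1.81 × 10⁸) × (2.08 × 10¹⁸ / (3 × 1.90 × 10²⁷))^(1/3)
    = 1.29 × 10⁵ m

1.29 × 10⁵ m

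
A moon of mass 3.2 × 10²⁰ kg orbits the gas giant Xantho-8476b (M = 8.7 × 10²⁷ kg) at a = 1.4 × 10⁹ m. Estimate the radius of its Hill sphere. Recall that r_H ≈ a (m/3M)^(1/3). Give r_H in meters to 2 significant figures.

r_H ≈ a (m/3M)^(1/3)
    = (1.4 × 10⁹) × (3.2 × 10²⁰ / (3 × 8.7 × 10²⁷))^(1/3)
    = 3.2 × 10⁶ m

3.2 × 10⁶ m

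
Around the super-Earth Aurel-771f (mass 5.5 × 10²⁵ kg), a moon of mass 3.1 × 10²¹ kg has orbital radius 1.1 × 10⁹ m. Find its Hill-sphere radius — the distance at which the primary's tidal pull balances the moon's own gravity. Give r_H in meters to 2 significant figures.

2.9 × 10⁷ m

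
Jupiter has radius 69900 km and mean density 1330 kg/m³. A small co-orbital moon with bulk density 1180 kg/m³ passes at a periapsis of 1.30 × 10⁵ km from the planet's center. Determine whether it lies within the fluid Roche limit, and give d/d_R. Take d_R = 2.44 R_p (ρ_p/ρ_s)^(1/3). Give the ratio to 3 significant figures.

inside; d/d_R ≈ 0.732

d_R = 2.44 × (69900 km) × (1330/1180)^(1/3) = 1.775 × 10⁵ km
d/d_R = (1.30 × 10⁵) / (1.775 × 10⁵) = 0.732
Since d/d_R < 1, the body is inside the Roche limit.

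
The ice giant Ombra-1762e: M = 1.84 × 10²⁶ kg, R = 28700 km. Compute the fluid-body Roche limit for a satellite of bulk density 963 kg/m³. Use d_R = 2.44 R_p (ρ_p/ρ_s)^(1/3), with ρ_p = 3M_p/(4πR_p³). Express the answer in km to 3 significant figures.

87200 km

ρ_p = 3M_p/(4πR_p³) = 3 × (1.84 × 10²⁶) / (4π × (2.87 × 10⁷ m)³) = 1860 kg/m³
d_R = 2.44 × 28700 km × (1860/963)^(1/3)
    = 87200 km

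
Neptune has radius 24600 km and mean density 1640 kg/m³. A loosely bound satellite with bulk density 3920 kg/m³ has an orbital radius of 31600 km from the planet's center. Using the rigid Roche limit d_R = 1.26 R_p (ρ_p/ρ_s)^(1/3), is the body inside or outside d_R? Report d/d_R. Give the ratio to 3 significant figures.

outside; d/d_R ≈ 1.36

d_R = 1.26 × (24600 km) × (1640/3920)^(1/3) = 23180 km
d/d_R = (31600) / (23180) = 1.36
Since d/d_R > 1, the body is outside the Roche limit.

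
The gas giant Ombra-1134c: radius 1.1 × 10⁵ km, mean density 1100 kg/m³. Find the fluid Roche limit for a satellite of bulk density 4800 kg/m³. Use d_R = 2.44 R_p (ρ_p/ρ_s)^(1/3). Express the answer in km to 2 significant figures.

d_R = 2.44 × 1.1 × 10⁵ km × (1100/4800)^(1/3)
    = 1.6 × 10⁵ km

1.6 × 10⁵ km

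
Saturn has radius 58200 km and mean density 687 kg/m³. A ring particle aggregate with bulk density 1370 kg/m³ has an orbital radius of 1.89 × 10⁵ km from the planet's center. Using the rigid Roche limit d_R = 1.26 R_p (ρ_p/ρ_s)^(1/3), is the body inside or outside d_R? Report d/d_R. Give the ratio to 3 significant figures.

outside; d/d_R ≈ 3.24

d_R = 1.26 × (58200 km) × (687/1370)^(1/3) = 58260 km
d/d_R = (1.89 × 10⁵) / (58260) = 3.24
Since d/d_R > 1, the body is outside the Roche limit.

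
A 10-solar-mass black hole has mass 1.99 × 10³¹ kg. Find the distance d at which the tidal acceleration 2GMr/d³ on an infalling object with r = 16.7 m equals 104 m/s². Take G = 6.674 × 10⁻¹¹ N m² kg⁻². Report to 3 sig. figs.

2GMr/d³ = a_tidal  ⇒  d = (2GMr / a_tidal)^(1/3)
d = (2 × 6.674×10⁻¹¹ × (1.99 × 10³¹) × (16.7) / (104))^(1/3)
  = 7.53 × 10⁶ m

7.53 × 10⁶ m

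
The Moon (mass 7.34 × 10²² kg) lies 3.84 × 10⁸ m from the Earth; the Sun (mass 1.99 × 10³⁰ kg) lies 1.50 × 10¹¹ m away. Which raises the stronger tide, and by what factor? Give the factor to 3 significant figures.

The Moon, by a factor of ≈ 2.20

Tidal stretch scales as M/d³; compute that for each body.
The Moon: (7.34 × 10²²) / (3.84 × 10⁸)³ = 1.296 × 10⁻³
The Sun: (1.99 × 10³⁰) / (1.50 × 10¹¹)³ = 5.896 × 10⁻⁴
Ratio (larger/smaller) = 2.20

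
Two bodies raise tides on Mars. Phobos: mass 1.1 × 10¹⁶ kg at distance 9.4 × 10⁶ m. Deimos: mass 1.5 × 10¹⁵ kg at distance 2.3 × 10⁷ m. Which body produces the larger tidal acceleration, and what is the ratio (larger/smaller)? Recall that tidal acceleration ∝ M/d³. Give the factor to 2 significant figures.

Phobos, by a factor of ≈ 110

Tidal stretch scales as M/d³; compute that for each body.
Phobos: (1.1 × 10¹⁶) / (9.4 × 10⁶)³ = 1.324 × 10⁻⁵
Deimos: (1.5 × 10¹⁵) / (2.3 × 10⁷)³ = 1.233 × 10⁻⁷
Ratio (larger/smaller) = 110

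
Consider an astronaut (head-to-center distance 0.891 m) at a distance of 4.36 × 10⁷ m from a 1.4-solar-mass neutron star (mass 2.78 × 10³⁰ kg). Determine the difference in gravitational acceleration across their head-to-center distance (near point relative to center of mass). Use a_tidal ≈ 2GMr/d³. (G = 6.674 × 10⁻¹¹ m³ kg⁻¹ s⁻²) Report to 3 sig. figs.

Differencing GM/(d−r)² and GM/d² to first order in r/d gives 2GMr/d³.
a_tidal = 2GMr/d³
        = 2 × (6.674 × 10⁻¹¹) × (2.78 × 10³⁰) × (0.891) / (4.36 × 10⁷)³
        = 3.99 × 10⁻³ m/s²

3.99 × 10⁻³ m/s²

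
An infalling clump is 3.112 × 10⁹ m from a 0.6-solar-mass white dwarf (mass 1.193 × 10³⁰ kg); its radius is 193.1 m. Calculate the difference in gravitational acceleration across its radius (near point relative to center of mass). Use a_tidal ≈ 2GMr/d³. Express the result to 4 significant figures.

Δg = 2GMr/d³
   = 2 × (6.674 × 10⁻¹¹) × (1.193 × 10³⁰) × (193.1) / (3.112 × 10⁹)³
   = 1.020 × 10⁻⁶ m/s²

1.020 × 10⁻⁶ m/s²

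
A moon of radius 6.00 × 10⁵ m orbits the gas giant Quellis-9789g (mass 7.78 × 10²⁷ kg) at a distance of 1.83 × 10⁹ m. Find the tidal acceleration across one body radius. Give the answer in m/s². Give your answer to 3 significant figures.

1.02 × 10⁻⁴ m/s²

a_tidal = 2GMr/d³
        = 2 × (6.674 × 10⁻¹¹) × (7.78 × 10²⁷) × (6.00 × 10⁵) / (1.83 × 10⁹)³
        = 1.02 × 10⁻⁴ m/s²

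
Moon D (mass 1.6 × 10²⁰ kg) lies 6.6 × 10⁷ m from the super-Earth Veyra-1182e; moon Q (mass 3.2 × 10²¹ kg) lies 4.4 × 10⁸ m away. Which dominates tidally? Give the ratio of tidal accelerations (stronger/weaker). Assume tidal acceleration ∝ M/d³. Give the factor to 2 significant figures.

Compare M/d³ for the two perturbers:
Moon D: (1.6 × 10²⁰) / (6.6 × 10⁷)³ = 5.565 × 10⁻⁴
Moon Q: (3.2 × 10²¹) / (4.4 × 10⁸)³ = 3.757 × 10⁻⁵
Ratio (larger/smaller) = 15

Moon D, by a factor of ≈ 15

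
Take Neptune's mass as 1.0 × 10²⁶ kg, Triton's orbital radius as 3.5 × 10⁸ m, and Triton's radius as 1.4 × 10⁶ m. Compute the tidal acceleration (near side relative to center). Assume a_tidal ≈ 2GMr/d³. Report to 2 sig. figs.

Δg = 2GMr/d³
   = 2 × (6.674 × 10⁻¹¹) × (1.0 × 10²⁶) × (1.4 × 10⁶) / (3.5 × 10⁸)³
   = 4.4 × 10⁻⁴ m/s²

4.4 × 10⁻⁴ m/s²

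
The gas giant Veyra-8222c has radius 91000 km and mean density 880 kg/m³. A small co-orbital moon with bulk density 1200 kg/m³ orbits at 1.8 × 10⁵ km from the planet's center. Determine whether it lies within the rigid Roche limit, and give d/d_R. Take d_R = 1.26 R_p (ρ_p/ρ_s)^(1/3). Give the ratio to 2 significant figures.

d_R = 1.26 × (91000 km) × (880/1200)^(1/3) = 1.034 × 10⁵ km
d/d_R = (1.8 × 10⁵) / (1.034 × 10⁵) = 1.7
Since d/d_R > 1, the body is outside the Roche limit.

outside; d/d_R ≈ 1.7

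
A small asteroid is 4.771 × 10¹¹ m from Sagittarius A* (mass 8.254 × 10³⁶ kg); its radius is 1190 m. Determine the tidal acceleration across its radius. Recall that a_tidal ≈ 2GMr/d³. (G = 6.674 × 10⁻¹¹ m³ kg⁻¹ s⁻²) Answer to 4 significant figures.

Δg = 2GMr/d³
   = 2 × (6.674 × 10⁻¹¹) × (8.254 × 10³⁶) × (1190) / (4.771 × 10¹¹)³
   = 1.207 × 10⁻⁵ m/s²

1.207 × 10⁻⁵ m/s²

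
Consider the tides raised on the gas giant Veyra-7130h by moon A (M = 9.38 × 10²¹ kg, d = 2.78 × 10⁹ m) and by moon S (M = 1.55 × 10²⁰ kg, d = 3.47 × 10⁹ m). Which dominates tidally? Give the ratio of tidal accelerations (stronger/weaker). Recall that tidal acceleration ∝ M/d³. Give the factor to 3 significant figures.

Moon A, by a factor of ≈ 118

The tide-raising term goes as M/d³ (the gradient of a 1/d² field).
Moon A: (9.38 × 10²¹) / (2.78 × 10⁹)³ = 4.366 × 10⁻⁷
Moon S: (1.55 × 10²⁰) / (3.47 × 10⁹)³ = 3.710 × 10⁻⁹
Ratio (larger/smaller) = 118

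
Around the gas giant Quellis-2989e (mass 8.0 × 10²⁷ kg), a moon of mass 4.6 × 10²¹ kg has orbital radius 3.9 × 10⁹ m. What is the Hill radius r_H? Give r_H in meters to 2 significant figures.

2.2 × 10⁷ m

r_H ≈ a (m/3M)^(1/3)
    = (3.9 × 10⁹) × (4.6 × 10²¹ / (3 × 8.0 × 10²⁷))^(1/3)
    = 2.2 × 10⁷ m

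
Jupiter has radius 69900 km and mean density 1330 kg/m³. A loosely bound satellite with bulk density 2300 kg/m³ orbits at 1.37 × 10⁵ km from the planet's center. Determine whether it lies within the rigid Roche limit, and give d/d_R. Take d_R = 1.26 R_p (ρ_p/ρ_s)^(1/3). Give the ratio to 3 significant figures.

outside; d/d_R ≈ 1.87

d_R = 1.26 × (69900 km) × (1330/2300)^(1/3) = 73380 km
d/d_R = (1.37 × 10⁵) / (73380) = 1.87
Since d/d_R > 1, the body is outside the Roche limit.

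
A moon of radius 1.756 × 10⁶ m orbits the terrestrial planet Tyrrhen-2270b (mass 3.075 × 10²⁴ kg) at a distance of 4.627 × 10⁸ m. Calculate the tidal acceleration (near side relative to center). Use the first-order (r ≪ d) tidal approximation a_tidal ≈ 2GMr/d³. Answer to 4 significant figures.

Since r ≪ d, expand the inverse-square field across one radius to get the leading 2GMr/d³ term.
Δa = 2GMr/d³
   = 2 × (6.674 × 10⁻¹¹) × (3.075 × 10²⁴) × (1.756 × 10⁶) / (4.627 × 10⁸)³
   = 7.276 × 10⁻⁶ m/s²

7.276 × 10⁻⁶ m/s²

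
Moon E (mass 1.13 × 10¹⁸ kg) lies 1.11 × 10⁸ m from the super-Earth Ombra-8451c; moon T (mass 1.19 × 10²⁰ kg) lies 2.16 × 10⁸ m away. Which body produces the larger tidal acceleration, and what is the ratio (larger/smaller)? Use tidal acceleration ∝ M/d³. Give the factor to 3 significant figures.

Moon T, by a factor of ≈ 14.3

The tide-raising term goes as M/d³ (the gradient of a 1/d² field).
Moon E: (1.13 × 10¹⁸) / (1.11 × 10⁸)³ = 8.262 × 10⁻⁷
Moon T: (1.19 × 10²⁰) / (2.16 × 10⁸)³ = 1.181 × 10⁻⁵
Ratio (larger/smaller) = 14.3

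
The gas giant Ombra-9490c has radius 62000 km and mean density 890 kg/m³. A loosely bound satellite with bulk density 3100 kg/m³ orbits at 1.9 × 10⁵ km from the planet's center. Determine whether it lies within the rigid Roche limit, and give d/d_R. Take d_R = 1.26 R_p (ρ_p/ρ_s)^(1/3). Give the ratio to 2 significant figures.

d_R = 1.26 × (62000 km) × (890/3100)^(1/3) = 51540 km
d/d_R = (1.9 × 10⁵) / (51540) = 3.7
Since d/d_R > 1, the body is outside the Roche limit.

outside; d/d_R ≈ 3.7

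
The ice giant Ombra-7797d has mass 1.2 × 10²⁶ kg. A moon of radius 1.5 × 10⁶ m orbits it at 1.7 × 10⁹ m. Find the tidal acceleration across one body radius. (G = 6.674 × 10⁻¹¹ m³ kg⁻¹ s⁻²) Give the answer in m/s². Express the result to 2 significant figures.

Δg = 2GMr/d³
   = 2 × (6.674 × 10⁻¹¹) × (1.2 × 10²⁶) × (1.5 × 10⁶) / (1.7 × 10⁹)³
   = 4.9 × 10⁻⁶ m/s²

4.9 × 10⁻⁶ m/s²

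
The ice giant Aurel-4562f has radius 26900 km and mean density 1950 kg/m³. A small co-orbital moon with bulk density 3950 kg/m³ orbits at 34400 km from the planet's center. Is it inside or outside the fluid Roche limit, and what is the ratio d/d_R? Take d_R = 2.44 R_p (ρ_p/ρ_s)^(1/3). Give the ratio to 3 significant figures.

d_R = 2.44 × (26900 km) × (1950/3950)^(1/3) = 51870 km
d/d_R = (34400) / (51870) = 0.663
Since d/d_R < 1, the body is inside the Roche limit.

inside; d/d_R ≈ 0.663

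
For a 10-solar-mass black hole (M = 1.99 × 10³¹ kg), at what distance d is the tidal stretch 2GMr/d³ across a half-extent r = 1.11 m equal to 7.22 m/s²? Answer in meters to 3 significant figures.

7.42 × 10⁶ m

2GMr/d³ = a_tidal  ⇒  d = (2GMr / a_tidal)^(1/3)
d = (2 × 6.674×10⁻¹¹ × (1.99 × 10³¹) × (1.11) / (7.22))^(1/3)
  = 7.42 × 10⁶ m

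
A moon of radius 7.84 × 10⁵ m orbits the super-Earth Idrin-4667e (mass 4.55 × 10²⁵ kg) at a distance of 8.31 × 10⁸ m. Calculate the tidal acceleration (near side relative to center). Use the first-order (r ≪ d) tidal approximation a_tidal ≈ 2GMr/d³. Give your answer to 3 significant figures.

a_tidal = 2GMr/d³
        = 2 × (6.674 × 10⁻¹¹) × (4.55 × 10²⁵) × (7.84 × 10⁵) / (8.31 × 10⁸)³
        = 8.30 × 10⁻⁶ m/s²

8.30 × 10⁻⁶ m/s²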